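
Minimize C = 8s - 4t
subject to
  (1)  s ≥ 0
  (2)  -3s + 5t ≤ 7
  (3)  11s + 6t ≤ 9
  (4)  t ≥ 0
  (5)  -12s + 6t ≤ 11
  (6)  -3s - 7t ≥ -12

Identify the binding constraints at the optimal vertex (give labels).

Feasible corners and C = 8s - 4t:
  (0, 7/5) → C = -28/5
  (0, 0) → C = 0
  (3/73, 104/73) → C = -392/73
  (9/11, 0) → C = 72/11

The minimum is at (0, 7/5). Substituting into each constraint, equality holds for (1) and (2); the remaining constraints have slack.

(1) and (2)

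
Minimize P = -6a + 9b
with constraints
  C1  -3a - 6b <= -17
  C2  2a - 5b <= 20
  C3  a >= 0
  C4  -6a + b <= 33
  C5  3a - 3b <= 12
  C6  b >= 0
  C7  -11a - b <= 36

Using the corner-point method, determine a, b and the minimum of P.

Feasible corners and P = -6a + 9b:
  (0, 17/6) → P = 51/2
  (41/9, 5/9) → P = -67/3
  (0, 33) → P = 297
The feasible region is unbounded (it extends along (1, 1), (1, 6)), but P strictly increases along every unbounded feasible direction, so there is no improving ray and the minimum is attained at a vertex.

The optimum lies where -3a - 6b = -17 and 3a - 3b = 12.
Solving simultaneously gives a = 41/9, b = 5/9.

a = 41/9, b = 5/9, minimum P = -67/3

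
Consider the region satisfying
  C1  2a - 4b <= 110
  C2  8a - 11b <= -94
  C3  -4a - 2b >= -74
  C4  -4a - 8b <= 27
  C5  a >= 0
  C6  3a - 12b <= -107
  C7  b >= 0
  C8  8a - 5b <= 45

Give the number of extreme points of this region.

Of the 28 pairwise boundary intersections, those satisfying every inequality are:
  (313/30, 242/15)
  (7/9, 82/9)
  (0, 37)
  (0, 107/12)

4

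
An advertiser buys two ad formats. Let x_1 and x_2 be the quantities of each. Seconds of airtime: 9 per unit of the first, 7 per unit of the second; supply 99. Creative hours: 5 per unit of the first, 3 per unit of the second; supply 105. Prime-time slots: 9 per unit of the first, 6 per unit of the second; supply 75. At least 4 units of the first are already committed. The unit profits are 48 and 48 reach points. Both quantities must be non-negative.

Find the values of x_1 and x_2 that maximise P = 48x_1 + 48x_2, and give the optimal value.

x_1 = 4, x_2 = 13/2, maximum P = 504

Feasible corners and P = 48x_1 + 48x_2:
  (25/3, 0) → P = 400
  (4, 0) → P = 192
  (4, 13/2) → P = 504

At the optimal vertex, 9x_1 + 6x_2 = 75 and x_1 = 4.
Solving simultaneously gives x_1 = 4, x_2 = 13/2.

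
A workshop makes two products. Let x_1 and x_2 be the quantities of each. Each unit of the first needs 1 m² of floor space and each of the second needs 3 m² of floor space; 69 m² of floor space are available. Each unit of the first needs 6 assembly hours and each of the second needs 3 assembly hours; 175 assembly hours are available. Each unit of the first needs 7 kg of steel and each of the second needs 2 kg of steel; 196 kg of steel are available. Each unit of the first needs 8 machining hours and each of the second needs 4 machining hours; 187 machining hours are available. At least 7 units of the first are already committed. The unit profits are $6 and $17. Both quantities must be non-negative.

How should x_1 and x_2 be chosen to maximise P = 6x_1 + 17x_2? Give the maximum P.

x_1 = 57/4, x_2 = 73/4, maximum P = 1583/4

Feasible corners and P = 6x_1 + 17x_2:
  (187/8, 0) → P = 561/4
  (7, 0) → P = 42
  (57/4, 73/4) → P = 1583/4
  (7, 62/3) → P = 1180/3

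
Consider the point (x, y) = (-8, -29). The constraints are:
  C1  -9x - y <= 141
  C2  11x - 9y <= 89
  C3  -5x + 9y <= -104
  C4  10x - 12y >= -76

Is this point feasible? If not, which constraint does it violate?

Constraint C2: 11x - 9y = 173, which is not ≤ 89. All other constraints are satisfied.

not feasible — violates C2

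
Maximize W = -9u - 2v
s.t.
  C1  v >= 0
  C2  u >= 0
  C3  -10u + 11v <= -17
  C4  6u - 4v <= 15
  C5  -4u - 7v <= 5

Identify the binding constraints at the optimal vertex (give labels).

Feasible corners and W = -9u - 2v:
  (17/10, 0) → W = -153/10
  (5/2, 0) → W = -45/2
  (97/26, 24/13) → W = -969/26

The maximum is at (17/10, 0). Substituting into each constraint, equality holds for C1 and C3; the remaining constraints have slack.

C1 and C3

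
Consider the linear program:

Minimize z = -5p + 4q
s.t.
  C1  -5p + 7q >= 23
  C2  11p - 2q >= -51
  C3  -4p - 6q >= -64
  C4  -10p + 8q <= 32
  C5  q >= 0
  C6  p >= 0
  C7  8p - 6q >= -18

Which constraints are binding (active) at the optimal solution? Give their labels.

C1 and C3

Vertices and z = -5p + 4q:
  (155/29, 206/29) → z = 49/29
  (6/13, 47/13) → z = 158/13
  (23/6, 73/9) → z = 239/18

The minimum is at (155/29, 206/29). Substituting into each constraint, equality holds for C1 and C3; the remaining constraints have slack.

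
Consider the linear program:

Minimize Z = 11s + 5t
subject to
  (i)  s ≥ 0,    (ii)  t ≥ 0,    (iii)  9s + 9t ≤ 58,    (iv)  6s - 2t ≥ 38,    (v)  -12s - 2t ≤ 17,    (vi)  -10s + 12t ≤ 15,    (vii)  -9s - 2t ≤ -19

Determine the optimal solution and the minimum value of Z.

s = 19/3, t = 0, minimum Z = 209/3

Vertices and Z = 11s + 5t:
  (58/9, 0) → Z = 638/9
  (19/3, 0) → Z = 209/3
  (229/36, 1/12) → Z = 1267/18

At the optimal vertex, t = 0 and 6s - 2t = 38.
Solving simultaneously gives s = 19/3, t = 0.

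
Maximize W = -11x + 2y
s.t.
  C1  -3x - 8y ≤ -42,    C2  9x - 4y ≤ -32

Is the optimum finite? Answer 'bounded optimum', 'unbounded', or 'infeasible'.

From the feasible point (-22/21, 79/14), moving in the direction (-8, 3) keeps every constraint satisfied while W increases without bound.

unbounded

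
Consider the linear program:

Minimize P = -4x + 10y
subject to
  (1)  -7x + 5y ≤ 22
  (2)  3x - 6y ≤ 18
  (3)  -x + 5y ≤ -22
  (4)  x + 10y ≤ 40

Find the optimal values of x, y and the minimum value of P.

Vertices and P = -4x + 10y:
  (-74/9, -64/9) → P = -344/9
  (-22/3, -88/15) → P = -88/3
  (-14/3, -16/3) → P = -104/3

At the optimal vertex, -7x + 5y = 22 and 3x - 6y = 18.
Solving simultaneously gives x = -74/9, y = -64/9.

x = -74/9, y = -64/9, minimum P = -344/9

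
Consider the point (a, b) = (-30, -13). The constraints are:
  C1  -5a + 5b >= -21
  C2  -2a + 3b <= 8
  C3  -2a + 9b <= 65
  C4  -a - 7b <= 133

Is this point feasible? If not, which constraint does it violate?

not feasible — violates C2

Constraint C2: -2a + 3b = 21, which is not ≤ 8. All other constraints are satisfied.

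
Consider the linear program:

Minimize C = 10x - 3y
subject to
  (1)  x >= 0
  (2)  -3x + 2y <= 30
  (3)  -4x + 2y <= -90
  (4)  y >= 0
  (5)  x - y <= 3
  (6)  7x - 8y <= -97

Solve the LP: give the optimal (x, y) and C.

x = 457/9, y = 509/9, minimum C = 3043/9

Extreme points and C = 10x - 3y:
  (120, 195) → C = 615
  (457/9, 509/9) → C = 3043/9
  (121, 118) → C = 856
The feasible region is unbounded (it extends along (1, 1), (2, 3)), but C strictly increases along every unbounded feasible direction, so there is no improving ray and the minimum is attained at a vertex.

The binding constraints are -4x + 2y = -90 and 7x - 8y = -97.
Solving simultaneously gives x = 457/9, y = 509/9.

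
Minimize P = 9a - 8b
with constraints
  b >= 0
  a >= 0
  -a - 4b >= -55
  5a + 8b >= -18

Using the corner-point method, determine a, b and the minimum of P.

a = 0, b = 55/4, minimum P = -110

Extreme points and P = 9a - 8b:
  (0, 0) → P = 0
  (55, 0) → P = 495
  (0, 55/4) → P = -110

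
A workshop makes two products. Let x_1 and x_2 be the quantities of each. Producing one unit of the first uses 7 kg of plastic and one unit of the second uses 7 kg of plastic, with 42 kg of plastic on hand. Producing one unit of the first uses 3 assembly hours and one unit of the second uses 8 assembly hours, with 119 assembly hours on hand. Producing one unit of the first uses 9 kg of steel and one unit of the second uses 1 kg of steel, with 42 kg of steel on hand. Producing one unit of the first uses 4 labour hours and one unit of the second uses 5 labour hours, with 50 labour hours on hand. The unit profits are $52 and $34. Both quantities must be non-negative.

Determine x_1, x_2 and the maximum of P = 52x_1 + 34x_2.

x_1 = 9/2, x_2 = 3/2, maximum P = 285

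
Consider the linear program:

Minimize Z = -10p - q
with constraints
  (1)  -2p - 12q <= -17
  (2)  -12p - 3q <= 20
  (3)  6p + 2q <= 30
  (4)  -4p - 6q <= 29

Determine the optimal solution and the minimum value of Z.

Corner points and Z = -10p - q:
  (-97/46, 122/69) → Z = 1333/69
  (163/34, 21/34) → Z = -1651/34
  (-65/3, 80) → Z = 410/3

At the optimal vertex, -2p - 12q = -17 and 6p + 2q = 30.
Solving simultaneously gives p = 163/34, q = 21/34.

p = 163/34, q = 21/34, minimum Z = -1651/34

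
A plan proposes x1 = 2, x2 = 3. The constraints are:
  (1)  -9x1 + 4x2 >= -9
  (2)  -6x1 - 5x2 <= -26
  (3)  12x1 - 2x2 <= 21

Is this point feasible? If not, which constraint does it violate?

(1): -6 ≥ -9 ✓
(2): -27 ≤ -26 ✓
(3): 18 ≤ 21 ✓

feasible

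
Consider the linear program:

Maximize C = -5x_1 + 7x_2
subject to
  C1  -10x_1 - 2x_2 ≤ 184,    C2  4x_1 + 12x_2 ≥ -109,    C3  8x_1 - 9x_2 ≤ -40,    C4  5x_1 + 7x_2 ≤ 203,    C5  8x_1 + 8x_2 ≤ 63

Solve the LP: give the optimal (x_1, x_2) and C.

Vertices and C = -5x_1 + 7x_2:
  (-995/56, -177/56) → C = 467/7
  (-799/32, 1051/32) → C = 1419/4
  (-487/44, -178/33) → C = 211/12
  (247/136, 103/17) → C = 4533/136

x_1 = -799/32, x_2 = 1051/32, maximum C = 1419/4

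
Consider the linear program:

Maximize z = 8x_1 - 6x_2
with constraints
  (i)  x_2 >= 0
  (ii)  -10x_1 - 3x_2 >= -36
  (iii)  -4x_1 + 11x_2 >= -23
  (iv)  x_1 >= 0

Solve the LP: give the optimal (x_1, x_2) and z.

x_1 = 18/5, x_2 = 0, maximum z = 144/5

Corner points and z = 8x_1 - 6x_2:
  (18/5, 0) → z = 144/5
  (0, 0) → z = 0
  (0, 12) → z = -72

The binding constraints are x_2 = 0 and -10x_1 - 3x_2 = -36.
Solving simultaneously gives x_1 = 18/5, x_2 = 0.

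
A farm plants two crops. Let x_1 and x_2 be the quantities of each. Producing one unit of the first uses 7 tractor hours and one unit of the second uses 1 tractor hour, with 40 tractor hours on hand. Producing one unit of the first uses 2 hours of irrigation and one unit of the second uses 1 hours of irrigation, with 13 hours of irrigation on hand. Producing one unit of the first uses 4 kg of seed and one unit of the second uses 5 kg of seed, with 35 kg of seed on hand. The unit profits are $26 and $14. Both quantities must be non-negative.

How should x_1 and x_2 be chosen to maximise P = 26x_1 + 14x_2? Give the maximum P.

x_1 = 5, x_2 = 3, maximum P = 172

Feasible corners and P = 26x_1 + 14x_2:
  (0, 0) → P = 0
  (0, 7) → P = 98
  (40/7, 0) → P = 1040/7
  (27/5, 11/5) → P = 856/5
  (5, 3) → P = 172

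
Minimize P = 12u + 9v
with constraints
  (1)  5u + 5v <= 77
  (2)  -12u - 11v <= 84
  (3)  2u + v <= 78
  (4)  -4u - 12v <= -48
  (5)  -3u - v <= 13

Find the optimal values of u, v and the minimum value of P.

Corner points and P = 12u + 9v:
  (171/10, -17/10) → P = 1899/10
  (-71/5, 148/5) → P = 96
  (-51/8, 49/8) → P = -171/8

The optimum lies where -4u - 12v = -48 and -3u - v = 13.
Solving simultaneously gives u = -51/8, v = 49/8.

u = -51/8, v = 49/8, minimum P = -171/8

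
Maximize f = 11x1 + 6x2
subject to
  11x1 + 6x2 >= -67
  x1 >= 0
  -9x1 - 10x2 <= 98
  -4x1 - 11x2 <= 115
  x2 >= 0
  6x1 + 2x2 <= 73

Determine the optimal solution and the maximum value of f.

Feasible corners and f = 11x1 + 6x2:
  (0, 0) → f = 0
  (0, 73/2) → f = 219
  (73/6, 0) → f = 803/6

x1 = 0, x2 = 73/2, maximum f = 219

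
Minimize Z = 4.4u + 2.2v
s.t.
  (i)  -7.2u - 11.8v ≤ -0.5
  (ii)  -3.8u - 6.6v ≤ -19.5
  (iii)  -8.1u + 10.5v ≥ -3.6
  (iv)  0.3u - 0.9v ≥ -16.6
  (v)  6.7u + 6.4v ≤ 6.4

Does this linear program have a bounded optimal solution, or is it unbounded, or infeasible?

Vertices and Z = 4.4u + 2.2v:
  (-3067/180, 6893/540) → Z = -126599/2700
  (-4128/995, 10633/1990) → Z = -64669/9950
  (-10048/795, 11314/795) → Z = -96602/3975
The feasible region has finitely many vertices and no improving ray; the minimum is -126599/2700 at (-3067/180, 6893/540).

bounded optimum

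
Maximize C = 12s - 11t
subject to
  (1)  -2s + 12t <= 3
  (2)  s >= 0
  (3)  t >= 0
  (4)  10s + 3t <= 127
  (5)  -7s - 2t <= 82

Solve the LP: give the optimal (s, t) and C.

s = 127/10, t = 0, maximum C = 762/5

Extreme points and C = 12s - 11t:
  (0, 1/4) → C = -11/4
  (505/42, 142/63) → C = 7528/63
  (0, 0) → C = 0
  (127/10, 0) → C = 762/5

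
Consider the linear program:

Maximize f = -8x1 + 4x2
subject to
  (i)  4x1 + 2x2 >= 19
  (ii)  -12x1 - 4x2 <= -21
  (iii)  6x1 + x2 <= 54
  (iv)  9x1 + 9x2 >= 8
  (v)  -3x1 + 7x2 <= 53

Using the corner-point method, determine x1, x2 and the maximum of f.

x1 = 27/34, x2 = 269/34, maximum f = 430/17

At the optimal vertex, 4x1 + 2x2 = 19 and -3x1 + 7x2 = 53.
Solving simultaneously gives x1 = 27/34, x2 = 269/34.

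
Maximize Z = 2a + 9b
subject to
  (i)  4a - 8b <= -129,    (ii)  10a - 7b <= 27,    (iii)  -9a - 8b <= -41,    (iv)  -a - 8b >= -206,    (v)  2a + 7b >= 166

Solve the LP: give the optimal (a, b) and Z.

a = 77/5, b = 953/40, maximum Z = 9809/40

Feasible corners and Z = 2a + 9b:
  (77/5, 953/40) → Z = 9809/40
  (425/44, 461/22) → Z = 2287/11
  (-38/3, 82/3) → Z = 662/3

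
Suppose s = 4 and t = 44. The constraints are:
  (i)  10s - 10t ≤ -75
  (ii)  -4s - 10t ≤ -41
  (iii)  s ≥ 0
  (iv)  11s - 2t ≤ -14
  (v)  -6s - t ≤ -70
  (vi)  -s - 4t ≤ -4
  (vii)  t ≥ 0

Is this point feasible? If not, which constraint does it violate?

not feasible — violates (v)

Constraint (v): -6s - t = -68, which is not ≤ -70. All other constraints are satisfied.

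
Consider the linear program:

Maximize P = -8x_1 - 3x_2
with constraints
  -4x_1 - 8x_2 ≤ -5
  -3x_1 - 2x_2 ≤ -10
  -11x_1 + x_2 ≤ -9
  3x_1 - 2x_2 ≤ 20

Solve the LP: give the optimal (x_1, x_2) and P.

The feasible region is unbounded (it extends along (1, 11), (2, 3)), but P strictly decreases along every unbounded feasible direction, so there is no improving ray and the maximum is attained at a vertex.

The binding constraints are -3x_1 - 2x_2 = -10 and -11x_1 + x_2 = -9.
Solving simultaneously gives x_1 = 28/25, x_2 = 83/25.

x_1 = 28/25, x_2 = 83/25, maximum P = -473/25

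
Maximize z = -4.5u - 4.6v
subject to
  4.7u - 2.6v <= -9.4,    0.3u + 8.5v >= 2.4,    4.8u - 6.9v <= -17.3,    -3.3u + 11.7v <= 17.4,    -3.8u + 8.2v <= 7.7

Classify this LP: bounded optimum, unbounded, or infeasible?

infeasible

The boundaries 0.3u + 8.5v = 2.4 and 4.8u - 6.9v = -17.3 meet at (-13049/4287, 557/1429), but that point violates -3.8u + 8.2v ≤ 7.7. Every candidate vertex is excluded by some other constraint, so the feasible region is empty.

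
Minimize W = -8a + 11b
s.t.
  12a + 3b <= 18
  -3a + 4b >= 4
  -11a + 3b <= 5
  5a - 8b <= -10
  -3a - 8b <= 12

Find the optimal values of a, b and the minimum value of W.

Extreme points and W = -8a + 11b:
  (13/23, 86/23) → W = 842/23
  (38/37, 70/37) → W = 466/37
  (-10/73, 85/73) → W = 1015/73

The optimum lies where 12a + 3b = 18 and 5a - 8b = -10.
Solving simultaneously gives a = 38/37, b = 70/37.

a = 38/37, b = 70/37, minimum W = 466/37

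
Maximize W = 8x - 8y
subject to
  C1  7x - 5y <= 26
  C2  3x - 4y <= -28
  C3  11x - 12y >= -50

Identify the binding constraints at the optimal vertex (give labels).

C1 and C2

Extreme points and W = 8x - 8y:
  (244/13, 274/13) → W = -240/13
  (562/29, 636/29) → W = -592/29
  (17, 79/4) → W = -22

The maximum is at (244/13, 274/13). Substituting into each constraint, equality holds for C1 and C2; the remaining constraints have slack.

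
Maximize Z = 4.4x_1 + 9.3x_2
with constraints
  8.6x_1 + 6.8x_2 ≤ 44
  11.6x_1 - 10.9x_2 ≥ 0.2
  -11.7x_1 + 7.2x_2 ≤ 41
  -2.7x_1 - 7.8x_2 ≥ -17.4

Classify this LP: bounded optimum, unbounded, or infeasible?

bounded optimum

Vertices and Z = 4.4x_1 + 9.3x_2:
  (937/203, 257/406) → Z = 106357/4060
  (-44834/4401, -47794/4401) → Z = -3208769/22005
  (6374/3997, 6710/3997) → Z = 452243/19985
The feasible region has finitely many vertices and no improving ray; the maximum is 106357/4060 at (937/203, 257/406).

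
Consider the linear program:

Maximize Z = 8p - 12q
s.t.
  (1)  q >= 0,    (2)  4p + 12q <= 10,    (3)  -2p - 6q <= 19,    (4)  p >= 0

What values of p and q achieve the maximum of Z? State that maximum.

p = 5/2, q = 0, maximum Z = 20

Feasible corners and Z = 8p - 12q:
  (5/2, 0) → Z = 20
  (0, 0) → Z = 0
  (0, 5/6) → Z = -10

The optimum lies where q = 0 and 4p + 12q = 10.
Solving simultaneously gives p = 5/2, q = 0.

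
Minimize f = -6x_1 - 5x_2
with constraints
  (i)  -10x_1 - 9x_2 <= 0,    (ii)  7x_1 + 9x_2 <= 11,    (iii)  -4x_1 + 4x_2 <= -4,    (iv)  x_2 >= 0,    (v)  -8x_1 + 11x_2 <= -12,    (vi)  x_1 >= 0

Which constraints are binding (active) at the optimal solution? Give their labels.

Corner points and f = -6x_1 - 5x_2:
  (11/7, 0) → f = -66/7
  (229/149, 4/149) → f = -1394/149
  (3/2, 0) → f = -9

The minimum is at (11/7, 0). Substituting into each constraint, equality holds for (ii) and (iv); the remaining constraints have slack.

(ii) and (iv)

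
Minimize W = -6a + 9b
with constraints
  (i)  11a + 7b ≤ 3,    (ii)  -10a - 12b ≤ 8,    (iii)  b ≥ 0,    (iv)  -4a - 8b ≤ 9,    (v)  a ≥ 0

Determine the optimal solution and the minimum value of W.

a = 3/11, b = 0, minimum W = -18/11

Feasible corners and W = -6a + 9b:
  (3/11, 0) → W = -18/11
  (0, 3/7) → W = 27/7
  (0, 0) → W = 0

The optimum lies where 11a + 7b = 3 and b = 0.
Solving simultaneously gives a = 3/11, b = 0.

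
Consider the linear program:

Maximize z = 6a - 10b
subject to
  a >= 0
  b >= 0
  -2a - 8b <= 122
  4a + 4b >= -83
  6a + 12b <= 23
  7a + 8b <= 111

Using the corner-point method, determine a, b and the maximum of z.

Vertices and z = 6a - 10b:
  (0, 0) → z = 0
  (0, 23/12) → z = -115/6
  (23/6, 0) → z = 23

The binding constraints are b = 0 and 6a + 12b = 23.
Solving simultaneously gives a = 23/6, b = 0.

a = 23/6, b = 0, maximum z = 23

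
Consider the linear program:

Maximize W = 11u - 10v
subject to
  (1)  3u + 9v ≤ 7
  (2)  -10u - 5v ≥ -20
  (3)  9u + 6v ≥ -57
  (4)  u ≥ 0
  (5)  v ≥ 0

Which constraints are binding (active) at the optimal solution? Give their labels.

(2) and (5)

Corner points and W = 11u - 10v:
  (29/15, 2/15) → W = 299/15
  (0, 7/9) → W = -70/9
  (2, 0) → W = 22
  (0, 0) → W = 0

The maximum is at (2, 0). Substituting into each constraint, equality holds for (2) and (5); the remaining constraints have slack.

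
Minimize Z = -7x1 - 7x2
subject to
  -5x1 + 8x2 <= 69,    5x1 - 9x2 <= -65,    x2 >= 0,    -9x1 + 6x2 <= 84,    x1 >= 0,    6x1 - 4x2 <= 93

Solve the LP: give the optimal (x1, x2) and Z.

x1 = 255/7, x2 = 879/28, minimum Z = -1899/4

Extreme points and Z = -7x1 - 7x2:
  (0, 69/8) → Z = -483/8
  (255/7, 879/28) → Z = -1899/4
  (0, 65/9) → Z = -455/9
  (1097/34, 855/34) → Z = -6832/17

At the optimal vertex, -5x1 + 8x2 = 69 and 6x1 - 4x2 = 93.
Solving simultaneously gives x1 = 255/7, x2 = 879/28.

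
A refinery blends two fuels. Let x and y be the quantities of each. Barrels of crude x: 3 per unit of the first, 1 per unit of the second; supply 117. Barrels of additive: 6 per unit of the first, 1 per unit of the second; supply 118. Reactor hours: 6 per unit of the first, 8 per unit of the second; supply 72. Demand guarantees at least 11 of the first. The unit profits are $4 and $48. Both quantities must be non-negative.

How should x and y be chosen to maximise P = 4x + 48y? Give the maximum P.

Extreme points and P = 4x + 48y:
  (12, 0) → P = 48
  (11, 0) → P = 44
  (11, 3/4) → P = 80

x = 11, y = 3/4, maximum P = 80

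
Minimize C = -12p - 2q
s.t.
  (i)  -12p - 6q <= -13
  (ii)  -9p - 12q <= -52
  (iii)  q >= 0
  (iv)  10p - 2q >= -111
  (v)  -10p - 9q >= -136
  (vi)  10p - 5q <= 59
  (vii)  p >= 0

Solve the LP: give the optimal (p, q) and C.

p = 173/20, q = 11/2, minimum C = -574/5

Vertices and C = -12p - 2q:
  (52/9, 0) → C = -208/3
  (0, 13/3) → C = -26/3
  (59/10, 0) → C = -354/5
  (173/20, 11/2) → C = -574/5
  (0, 136/9) → C = -272/9

The binding constraints are -10p - 9q = -136 and 10p - 5q = 59.
Solving simultaneously gives p = 173/20, q = 11/2.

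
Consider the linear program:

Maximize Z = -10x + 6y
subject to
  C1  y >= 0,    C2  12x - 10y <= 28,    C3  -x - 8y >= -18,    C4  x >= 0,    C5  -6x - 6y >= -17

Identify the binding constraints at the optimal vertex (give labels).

C3 and C4

Extreme points and Z = -10x + 6y:
  (7/3, 0) → Z = -70/3
  (0, 0) → Z = 0
  (169/66, 3/11) → Z = -791/33
  (0, 9/4) → Z = 27/2
  (2/3, 13/6) → Z = 19/3

The maximum is at (0, 9/4). Substituting into each constraint, equality holds for C3 and C4; the remaining constraints have slack.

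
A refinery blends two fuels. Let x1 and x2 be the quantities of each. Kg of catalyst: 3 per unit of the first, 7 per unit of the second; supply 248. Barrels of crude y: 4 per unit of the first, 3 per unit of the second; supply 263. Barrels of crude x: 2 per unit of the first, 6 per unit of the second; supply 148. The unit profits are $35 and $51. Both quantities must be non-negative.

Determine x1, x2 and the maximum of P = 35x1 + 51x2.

Vertices and P = 35x1 + 51x2:
  (0, 0) → P = 0
  (0, 74/3) → P = 1258
  (263/4, 0) → P = 9205/4
  (63, 11/3) → P = 2392

The optimum lies where 4x1 + 3x2 = 263 and 2x1 + 6x2 = 148.
Solving simultaneously gives x1 = 63, x2 = 11/3.

x1 = 63, x2 = 11/3, maximum P = 2392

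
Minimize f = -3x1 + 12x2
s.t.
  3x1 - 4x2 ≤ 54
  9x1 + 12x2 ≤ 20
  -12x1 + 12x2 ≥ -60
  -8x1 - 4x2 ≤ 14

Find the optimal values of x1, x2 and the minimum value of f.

Vertices and f = -3x1 + 12x2:
  (80/21, -25/21) → f = -180/7
  (-62/15, 143/30) → f = 348/5
  (1/2, -9/2) → f = -111/2

x1 = 1/2, x2 = -9/2, minimum f = -111/2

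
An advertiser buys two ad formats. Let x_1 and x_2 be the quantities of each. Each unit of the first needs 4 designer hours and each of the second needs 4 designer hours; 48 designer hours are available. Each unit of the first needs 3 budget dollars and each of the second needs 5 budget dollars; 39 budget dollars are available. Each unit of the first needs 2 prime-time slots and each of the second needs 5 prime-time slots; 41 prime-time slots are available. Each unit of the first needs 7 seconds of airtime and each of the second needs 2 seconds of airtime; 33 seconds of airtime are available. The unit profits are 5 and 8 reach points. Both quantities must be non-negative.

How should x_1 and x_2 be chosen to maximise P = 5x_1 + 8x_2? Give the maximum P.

x_1 = 3, x_2 = 6, maximum P = 63

Feasible corners and P = 5x_1 + 8x_2:
  (0, 0) → P = 0
  (0, 39/5) → P = 312/5
  (33/7, 0) → P = 165/7
  (3, 6) → P = 63

At the optimal vertex, 3x_1 + 5x_2 = 39 and 7x_1 + 2x_2 = 33.
Solving simultaneously gives x_1 = 3, x_2 = 6.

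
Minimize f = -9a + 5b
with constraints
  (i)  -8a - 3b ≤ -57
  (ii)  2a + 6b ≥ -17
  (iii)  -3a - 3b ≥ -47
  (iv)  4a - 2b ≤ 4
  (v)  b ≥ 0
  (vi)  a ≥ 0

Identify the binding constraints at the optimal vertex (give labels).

(i) and (iv)

Corner points and f = -9a + 5b:
  (2, 41/3) → f = 151/3
  (9/2, 7) → f = -11/2
  (53/9, 88/9) → f = -37/9

The minimum is at (9/2, 7). Substituting into each constraint, equality holds for (i) and (iv); the remaining constraints have slack.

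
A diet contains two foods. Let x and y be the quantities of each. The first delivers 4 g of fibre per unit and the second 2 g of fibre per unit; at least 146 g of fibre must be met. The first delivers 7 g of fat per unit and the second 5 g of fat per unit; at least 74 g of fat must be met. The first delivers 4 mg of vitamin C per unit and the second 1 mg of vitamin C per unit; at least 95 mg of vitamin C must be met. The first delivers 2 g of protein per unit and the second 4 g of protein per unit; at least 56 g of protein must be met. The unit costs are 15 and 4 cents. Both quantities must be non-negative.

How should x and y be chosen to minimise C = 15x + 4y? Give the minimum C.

The feasible region is unbounded (it extends along (0, 1), (1, 0)), but C strictly increases along every unbounded feasible direction, so there is no improving ray and the minimum is attained at a vertex.

The binding constraints are 4x + 2y = 146 and 4x + y = 95.
Solving simultaneously gives x = 11, y = 51.

x = 11, y = 51, minimum C = 369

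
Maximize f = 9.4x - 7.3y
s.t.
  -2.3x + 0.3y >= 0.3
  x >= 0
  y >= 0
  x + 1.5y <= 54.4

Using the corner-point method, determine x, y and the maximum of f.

x = 0, y = 1, maximum f = -7.3

At the optimal vertex, -2.3x + 0.3y = 0.3 and x = 0.
Solving simultaneously gives x = 0, y = 1.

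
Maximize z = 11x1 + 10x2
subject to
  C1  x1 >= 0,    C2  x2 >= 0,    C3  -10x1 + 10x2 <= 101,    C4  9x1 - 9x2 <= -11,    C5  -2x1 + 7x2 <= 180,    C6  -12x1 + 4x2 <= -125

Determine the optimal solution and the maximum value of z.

Corner points and z = 11x1 + 10x2:
  (1093/50, 799/25) → z = 28003/50
  (827/40, 1231/40) → z = 21407/40
  (1543/45, 1598/45) → z = 32953/45
  (1169/72, 419/24) → z = 25429/72

The binding constraints are 9x1 - 9x2 = -11 and -2x1 + 7x2 = 180.
Solving simultaneously gives x1 = 1543/45, x2 = 1598/45.

x1 = 1543/45, x2 = 1598/45, maximum z = 32953/45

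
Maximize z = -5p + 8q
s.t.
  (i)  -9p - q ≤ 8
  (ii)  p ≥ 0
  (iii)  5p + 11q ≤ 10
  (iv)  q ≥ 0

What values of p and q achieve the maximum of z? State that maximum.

p = 0, q = 10/11, maximum z = 80/11

Vertices and z = -5p + 8q:
  (0, 10/11) → z = 80/11
  (0, 0) → z = 0
  (2, 0) → z = -10

The optimum lies where p = 0 and 5p + 11q = 10.
Solving simultaneously gives p = 0, q = 10/11.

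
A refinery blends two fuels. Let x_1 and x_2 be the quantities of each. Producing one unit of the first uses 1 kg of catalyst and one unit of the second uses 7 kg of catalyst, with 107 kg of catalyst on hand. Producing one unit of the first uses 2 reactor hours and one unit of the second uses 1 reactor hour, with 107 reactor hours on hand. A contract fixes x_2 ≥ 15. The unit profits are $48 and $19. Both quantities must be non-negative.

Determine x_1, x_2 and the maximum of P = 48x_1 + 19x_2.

Extreme points and P = 48x_1 + 19x_2:
  (0, 107/7) → P = 2033/7
  (0, 15) → P = 285
  (2, 15) → P = 381

x_1 = 2, x_2 = 15, maximum P = 381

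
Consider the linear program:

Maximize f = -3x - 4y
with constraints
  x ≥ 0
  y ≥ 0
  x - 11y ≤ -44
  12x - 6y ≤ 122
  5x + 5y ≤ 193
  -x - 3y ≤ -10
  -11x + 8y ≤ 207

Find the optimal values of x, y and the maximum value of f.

Corner points and f = -3x - 4y:
  (0, 4) → f = -16
  (0, 207/8) → f = -207/2
  (803/63, 325/63) → f = -3709/63
  (884/45, 853/45) → f = -6064/45
  (509/95, 3158/95) → f = -14159/95

At the optimal vertex, x = 0 and x - 11y = -44.
Solving simultaneously gives x = 0, y = 4.

x = 0, y = 4, maximum f = -16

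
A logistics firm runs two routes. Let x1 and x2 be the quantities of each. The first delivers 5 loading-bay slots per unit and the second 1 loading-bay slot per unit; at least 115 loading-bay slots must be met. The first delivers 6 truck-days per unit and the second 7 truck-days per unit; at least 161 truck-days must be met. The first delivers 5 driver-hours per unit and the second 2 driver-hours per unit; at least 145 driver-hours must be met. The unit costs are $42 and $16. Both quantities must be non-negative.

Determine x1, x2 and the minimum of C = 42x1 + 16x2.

x1 = 17, x2 = 30, minimum C = 1194

Vertices and C = 42x1 + 16x2:
  (0, 115) → C = 1840
  (29, 0) → C = 1218
  (17, 30) → C = 1194
The feasible region is unbounded (it extends along (0, 1), (1, 0)), but C strictly increases along every unbounded feasible direction, so there is no improving ray and the minimum is attained at a vertex.

The optimum lies where 5x1 + x2 = 115 and 5x1 + 2x2 = 145.
Solving simultaneously gives x1 = 17, x2 = 30.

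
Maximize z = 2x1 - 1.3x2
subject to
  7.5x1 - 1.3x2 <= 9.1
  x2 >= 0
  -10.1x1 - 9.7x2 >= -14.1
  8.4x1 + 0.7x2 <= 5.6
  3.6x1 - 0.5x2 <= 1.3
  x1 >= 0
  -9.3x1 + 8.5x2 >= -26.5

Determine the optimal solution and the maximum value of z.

Corner points and z = 2x1 - 1.3x2:
  (13/36, 0) → z = 13/18
  (0, 0) → z = 0
  (1966/3997, 3763/3997) → z = -9599/39970
  (0, 141/97) → z = -1833/970

x1 = 13/36, x2 = 0, maximum z = 13/18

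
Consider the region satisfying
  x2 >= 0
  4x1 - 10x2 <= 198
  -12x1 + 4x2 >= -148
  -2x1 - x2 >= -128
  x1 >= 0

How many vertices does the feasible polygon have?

Intersecting each pair of boundary lines and keeping only the points that satisfy every inequality leaves:
  (37/3, 0)
  (0, 0)
  (33, 62)
  (0, 128)

4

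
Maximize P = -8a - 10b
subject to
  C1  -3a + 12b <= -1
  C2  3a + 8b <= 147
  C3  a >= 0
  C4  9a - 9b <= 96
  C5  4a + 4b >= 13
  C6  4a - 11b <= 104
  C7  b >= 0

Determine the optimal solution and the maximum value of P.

a = 13/4, b = 0, maximum P = -26

Extreme points and P = -8a - 10b:
  (127/9, 31/9) → P = -442/3
  (8/3, 7/12) → P = -163/6
  (32/3, 0) → P = -256/3
  (13/4, 0) → P = -26

The optimum lies where 4a + 4b = 13 and b = 0.
Solving simultaneously gives a = 13/4, b = 0.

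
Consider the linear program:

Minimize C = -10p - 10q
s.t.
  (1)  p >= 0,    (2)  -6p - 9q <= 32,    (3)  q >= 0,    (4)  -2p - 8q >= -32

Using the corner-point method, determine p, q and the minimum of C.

p = 16, q = 0, minimum C = -160

Extreme points and C = -10p - 10q:
  (0, 0) → C = 0
  (0, 4) → C = -40
  (16, 0) → C = -160

The optimum lies where q = 0 and -2p - 8q = -32.
Solving simultaneously gives p = 16, q = 0.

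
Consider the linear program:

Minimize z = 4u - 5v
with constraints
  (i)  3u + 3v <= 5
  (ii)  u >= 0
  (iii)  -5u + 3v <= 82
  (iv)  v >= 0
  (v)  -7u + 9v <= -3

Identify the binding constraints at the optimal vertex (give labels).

(iv) and (v)

Corner points and z = 4u - 5v:
  (5/3, 0) → z = 20/3
  (9/8, 13/24) → z = 43/24
  (3/7, 0) → z = 12/7

The minimum is at (3/7, 0). Substituting into each constraint, equality holds for (iv) and (v); the remaining constraints have slack.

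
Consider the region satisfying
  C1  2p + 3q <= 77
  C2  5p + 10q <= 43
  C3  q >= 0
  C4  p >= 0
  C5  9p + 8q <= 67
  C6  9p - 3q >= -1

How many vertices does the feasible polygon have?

Of the 15 pairwise boundary intersections, those satisfying every inequality are:
  (163/25, 26/25)
  (17/15, 56/15)
  (0, 0)
  (67/9, 0)
  (0, 1/3)

5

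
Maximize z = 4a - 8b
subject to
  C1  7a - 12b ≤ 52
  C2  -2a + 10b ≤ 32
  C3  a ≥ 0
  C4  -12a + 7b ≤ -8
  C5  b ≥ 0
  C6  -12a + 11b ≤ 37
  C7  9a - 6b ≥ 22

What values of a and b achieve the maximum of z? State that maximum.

a = 52/7, b = 0, maximum z = 208/7

At the optimal vertex, 7a - 12b = 52 and b = 0.
Solving simultaneously gives a = 52/7, b = 0.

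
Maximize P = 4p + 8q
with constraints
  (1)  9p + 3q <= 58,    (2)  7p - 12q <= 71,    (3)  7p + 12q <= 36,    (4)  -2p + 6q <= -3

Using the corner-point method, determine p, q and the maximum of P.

The feasible region is unbounded (it extends along (-3, -1), (-12, -7)), but P strictly decreases along every unbounded feasible direction, so there is no improving ray and the maximum is attained at a vertex.

At the optimal vertex, 7p + 12q = 36 and -2p + 6q = -3.
Solving simultaneously gives p = 42/11, q = 17/22.

p = 42/11, q = 17/22, maximum P = 236/11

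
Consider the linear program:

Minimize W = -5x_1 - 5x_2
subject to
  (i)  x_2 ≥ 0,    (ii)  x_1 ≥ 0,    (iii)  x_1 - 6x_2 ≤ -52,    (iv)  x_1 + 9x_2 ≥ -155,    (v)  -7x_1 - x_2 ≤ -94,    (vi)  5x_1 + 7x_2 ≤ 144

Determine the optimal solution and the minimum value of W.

Corner points and W = -5x_1 - 5x_2:
  (512/43, 458/43) → W = -4850/43
  (500/37, 404/37) → W = -4520/37
  (257/22, 269/22) → W = -1315/11

x_1 = 500/37, x_2 = 404/37, minimum W = -4520/37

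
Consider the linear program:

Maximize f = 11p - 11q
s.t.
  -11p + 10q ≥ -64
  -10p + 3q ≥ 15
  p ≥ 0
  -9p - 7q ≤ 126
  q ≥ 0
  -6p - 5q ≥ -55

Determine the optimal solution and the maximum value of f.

p = 0, q = 5, maximum f = -55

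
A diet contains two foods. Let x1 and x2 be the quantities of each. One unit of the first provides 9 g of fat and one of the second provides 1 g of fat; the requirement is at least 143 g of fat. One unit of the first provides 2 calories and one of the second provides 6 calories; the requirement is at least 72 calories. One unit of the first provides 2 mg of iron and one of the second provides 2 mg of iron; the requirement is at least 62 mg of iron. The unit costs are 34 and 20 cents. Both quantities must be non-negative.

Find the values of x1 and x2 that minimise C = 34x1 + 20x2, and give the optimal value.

Feasible corners and C = 34x1 + 20x2:
  (0, 143) → C = 2860
  (36, 0) → C = 1224
  (14, 17) → C = 816
  (57/2, 5/2) → C = 1019
The feasible region is unbounded (it extends along (0, 1), (1, 0)), but C strictly increases along every unbounded feasible direction, so there is no improving ray and the minimum is attained at a vertex.

x1 = 14, x2 = 17, minimum C = 816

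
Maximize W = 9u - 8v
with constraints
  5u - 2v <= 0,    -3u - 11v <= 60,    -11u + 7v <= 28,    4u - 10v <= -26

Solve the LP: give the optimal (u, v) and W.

Vertices and W = 9u - 8v:
  (56/13, 140/13) → W = -616/13
  (26/21, 65/21) → W = -286/21
  (-49/41, 87/41) → W = -1137/41

The optimum lies where 5u - 2v = 0 and 4u - 10v = -26.
Solving simultaneously gives u = 26/21, v = 65/21.

u = 26/21, v = 65/21, maximum W = -286/21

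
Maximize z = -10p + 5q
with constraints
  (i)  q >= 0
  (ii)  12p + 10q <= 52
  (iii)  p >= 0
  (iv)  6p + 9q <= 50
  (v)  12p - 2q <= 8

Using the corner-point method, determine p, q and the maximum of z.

At the optimal vertex, 12p + 10q = 52 and p = 0.
Solving simultaneously gives p = 0, q = 26/5.

p = 0, q = 26/5, maximum z = 26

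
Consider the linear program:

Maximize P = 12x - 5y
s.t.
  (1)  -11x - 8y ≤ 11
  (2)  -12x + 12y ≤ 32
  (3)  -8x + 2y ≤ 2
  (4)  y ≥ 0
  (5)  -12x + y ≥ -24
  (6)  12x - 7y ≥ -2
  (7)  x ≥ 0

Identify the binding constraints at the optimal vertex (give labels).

(4) and (5)

Feasible corners and P = 12x - 5y:
  (2, 0) → P = 24
  (0, 0) → P = 0
  (85/36, 13/3) → P = 20/3
  (0, 2/7) → P = -10/7

The maximum is at (2, 0). Substituting into each constraint, equality holds for (4) and (5); the remaining constraints have slack.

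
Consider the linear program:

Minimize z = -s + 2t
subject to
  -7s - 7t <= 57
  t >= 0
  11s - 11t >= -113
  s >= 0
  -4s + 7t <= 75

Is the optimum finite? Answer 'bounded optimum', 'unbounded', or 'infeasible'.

unbounded

From the feasible point (0, 0), moving in the direction (1, 0) keeps every constraint satisfied while z decreases without bound.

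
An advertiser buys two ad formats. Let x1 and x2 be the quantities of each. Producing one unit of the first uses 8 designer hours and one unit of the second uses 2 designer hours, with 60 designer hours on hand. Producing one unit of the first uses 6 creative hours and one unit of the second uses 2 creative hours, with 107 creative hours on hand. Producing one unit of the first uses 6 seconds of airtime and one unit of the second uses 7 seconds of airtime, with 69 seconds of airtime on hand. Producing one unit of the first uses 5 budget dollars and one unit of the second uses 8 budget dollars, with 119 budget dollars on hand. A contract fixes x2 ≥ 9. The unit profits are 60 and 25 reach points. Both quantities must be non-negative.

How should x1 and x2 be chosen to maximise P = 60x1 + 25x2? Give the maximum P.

Vertices and P = 60x1 + 25x2:
  (0, 69/7) → P = 1725/7
  (0, 9) → P = 225
  (1, 9) → P = 285

The optimum lies where 6x1 + 7x2 = 69 and x2 = 9.
Solving simultaneously gives x1 = 1, x2 = 9.

x1 = 1, x2 = 9, maximum P = 285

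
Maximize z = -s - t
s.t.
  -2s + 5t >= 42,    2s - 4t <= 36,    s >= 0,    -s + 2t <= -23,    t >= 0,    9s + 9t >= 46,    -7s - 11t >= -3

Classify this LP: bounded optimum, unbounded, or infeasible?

Constraints 2s - 4t ≤ 36 and -s + 2t ≤ -23 have parallel boundaries but demand opposite sides — no point can satisfy both, so the region is empty.

infeasible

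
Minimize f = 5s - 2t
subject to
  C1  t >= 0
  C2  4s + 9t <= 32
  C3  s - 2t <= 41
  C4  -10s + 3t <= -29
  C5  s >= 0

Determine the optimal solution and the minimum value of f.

s = 7/2, t = 2, minimum f = 27/2

Corner points and f = 5s - 2t:
  (8, 0) → f = 40
  (29/10, 0) → f = 29/2
  (7/2, 2) → f = 27/2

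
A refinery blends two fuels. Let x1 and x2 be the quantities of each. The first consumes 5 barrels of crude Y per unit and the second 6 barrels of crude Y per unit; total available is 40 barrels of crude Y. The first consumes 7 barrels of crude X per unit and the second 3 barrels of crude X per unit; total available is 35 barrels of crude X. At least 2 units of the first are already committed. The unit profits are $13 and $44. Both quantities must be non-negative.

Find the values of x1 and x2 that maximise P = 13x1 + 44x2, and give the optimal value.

x1 = 2, x2 = 5, maximum P = 246

Feasible corners and P = 13x1 + 44x2:
  (5, 0) → P = 65
  (2, 0) → P = 26
  (10/3, 35/9) → P = 1930/9
  (2, 5) → P = 246

The binding constraints are 5x1 + 6x2 = 40 and x1 = 2.
Solving simultaneously gives x1 = 2, x2 = 5.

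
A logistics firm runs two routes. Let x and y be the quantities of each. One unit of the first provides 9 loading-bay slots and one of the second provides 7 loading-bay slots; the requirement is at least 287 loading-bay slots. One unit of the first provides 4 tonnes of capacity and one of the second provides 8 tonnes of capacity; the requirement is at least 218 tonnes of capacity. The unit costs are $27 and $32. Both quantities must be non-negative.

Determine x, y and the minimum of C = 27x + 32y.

x = 35/2, y = 37/2, minimum C = 2129/2

The feasible region is unbounded (it extends along (0, 1), (1, 0)), but C strictly increases along every unbounded feasible direction, so there is no improving ray and the minimum is attained at a vertex.

The optimum lies where 9x + 7y = 287 and 4x + 8y = 218.
Solving simultaneously gives x = 35/2, y = 37/2.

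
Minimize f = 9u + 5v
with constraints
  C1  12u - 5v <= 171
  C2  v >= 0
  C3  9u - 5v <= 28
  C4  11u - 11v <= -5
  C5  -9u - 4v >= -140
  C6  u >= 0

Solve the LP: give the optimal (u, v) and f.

u = 0, v = 5/11, minimum f = 25/11

Feasible corners and f = 9u + 5v:
  (333/44, 353/44) → f = 2381/22
  (812/81, 112/9) → f = 1372/9
  (0, 5/11) → f = 25/11
  (0, 35) → f = 175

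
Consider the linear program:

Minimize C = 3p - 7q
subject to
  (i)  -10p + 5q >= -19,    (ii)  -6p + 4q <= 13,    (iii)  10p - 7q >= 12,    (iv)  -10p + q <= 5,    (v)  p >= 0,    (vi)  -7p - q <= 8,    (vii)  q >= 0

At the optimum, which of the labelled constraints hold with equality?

Vertices and C = 3p - 7q:
  (73/20, 7/2) → C = -271/20
  (19/10, 0) → C = 57/10
  (6/5, 0) → C = 18/5

The minimum is at (73/20, 7/2). Substituting into each constraint, equality holds for (i) and (iii); the remaining constraints have slack.

(i) and (iii)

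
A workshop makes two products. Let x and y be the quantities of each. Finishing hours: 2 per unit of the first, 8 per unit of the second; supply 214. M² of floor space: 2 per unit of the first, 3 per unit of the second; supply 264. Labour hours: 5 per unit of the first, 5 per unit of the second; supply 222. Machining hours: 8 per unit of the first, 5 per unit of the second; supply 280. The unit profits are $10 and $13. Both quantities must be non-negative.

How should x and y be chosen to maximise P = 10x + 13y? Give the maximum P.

Feasible corners and P = 10x + 13y:
  (0, 0) → P = 0
  (0, 107/4) → P = 1391/4
  (35, 0) → P = 350
  (65/3, 64/3) → P = 494

The optimum lies where 2x + 8y = 214 and 8x + 5y = 280.
Solving simultaneously gives x = 65/3, y = 64/3.

x = 65/3, y = 64/3, maximum P = 494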